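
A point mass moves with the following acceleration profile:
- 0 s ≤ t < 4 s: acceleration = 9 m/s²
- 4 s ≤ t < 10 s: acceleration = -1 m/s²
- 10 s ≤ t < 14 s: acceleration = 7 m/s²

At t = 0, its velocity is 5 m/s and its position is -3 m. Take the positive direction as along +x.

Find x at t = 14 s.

513 m

On each constant-a segment, Δv = aΔt and Δx = v₀Δt + ½aΔt²; chain segment to segment.
0–4 s: v starts 5 m/s; Δx = 5·4 + ½·9·4² = 92 m; v ends 41 m/s.
4–10 s: v starts 41 m/s; Δx = 41·6 + ½·-1·6² = 228 m; v ends 35 m/s.
10–14 s: v starts 35 m/s; Δx = 35·4 + ½·7·4² = 196 m; v ends 63 m/s.
x(14) = -3 + Σ Δx = 513 m.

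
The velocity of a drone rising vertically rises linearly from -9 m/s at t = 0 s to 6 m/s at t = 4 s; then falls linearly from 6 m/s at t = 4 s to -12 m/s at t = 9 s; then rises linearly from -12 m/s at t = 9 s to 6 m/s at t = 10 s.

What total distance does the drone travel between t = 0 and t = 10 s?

45.6 m

Total distance travelled is ∫|v| dt — sum the magnitudes of each area piece.
0–4 s: v = 0 at t = 2.4 s; triangle areas 10.8 + 4.8 = 15.6 m
4–9 s: v = 0 at t = 17/3 s; triangle areas 5 + 20 = 25 m
9–10 s: v = 0 at t = 29/3 s; triangle areas 4 + 1 = 5 m
Total distance = 45.6 m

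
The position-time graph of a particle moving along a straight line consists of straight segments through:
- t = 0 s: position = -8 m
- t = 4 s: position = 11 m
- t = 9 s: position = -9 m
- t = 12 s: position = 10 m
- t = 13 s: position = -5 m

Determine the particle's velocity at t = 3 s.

4.75 m/s

Velocity is the slope of the x-t graph on 0–4 s: (11 − -8)/(4 − 0) = 4.75 m/s.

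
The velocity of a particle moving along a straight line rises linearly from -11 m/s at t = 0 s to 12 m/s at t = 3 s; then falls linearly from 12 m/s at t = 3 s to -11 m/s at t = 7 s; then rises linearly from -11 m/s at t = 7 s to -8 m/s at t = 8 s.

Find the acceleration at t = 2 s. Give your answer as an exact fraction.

23/3 m/s²

Acceleration is the slope of the v-t graph on 0–3 s: (12 − -11)/(3 − 0) = 23/3 m/s².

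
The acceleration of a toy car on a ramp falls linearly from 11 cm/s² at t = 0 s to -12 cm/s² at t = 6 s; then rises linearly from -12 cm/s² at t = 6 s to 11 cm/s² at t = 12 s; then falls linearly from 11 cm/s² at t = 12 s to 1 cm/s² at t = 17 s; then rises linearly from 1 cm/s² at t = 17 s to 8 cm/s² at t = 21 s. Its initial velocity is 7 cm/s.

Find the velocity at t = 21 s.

Δv equals the area under the a-t graph; then v = v₀ + Δv.
0–6 s: ½(11 + -12)(6) = -3 cm/s
6–12 s: ½(-12 + 11)(6) = -3 cm/s
12–17 s: ½(11 + 1)(5) = 30 cm/s
17–21 s: ½(1 + 8)(4) = 18 cm/s
Δv = 42 cm/s, so v(21) = 7 + (42) = 49 cm/s.

49 cm/s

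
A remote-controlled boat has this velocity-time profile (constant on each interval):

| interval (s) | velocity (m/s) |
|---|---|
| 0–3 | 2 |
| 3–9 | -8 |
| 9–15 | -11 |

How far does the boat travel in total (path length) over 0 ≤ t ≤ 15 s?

120 m

Distance (not displacement) is the total path length: add the absolute areas under v-t.
0–3 s: |2| × 3 = 6 m
3–9 s: |-8| × 6 = 48 m
9–15 s: |-11| × 6 = 66 m
Total distance = 120 m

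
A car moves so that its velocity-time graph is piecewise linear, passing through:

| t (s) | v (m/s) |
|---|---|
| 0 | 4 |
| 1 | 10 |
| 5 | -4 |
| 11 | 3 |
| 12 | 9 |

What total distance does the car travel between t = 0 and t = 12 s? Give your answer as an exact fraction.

Distance (not displacement) is the total path length: add the absolute areas under v-t.
0–1 s: |½(4 + 10)(1)| = 7 m
1–5 s: v = 0 at t = 27/7 s; triangle areas 100/7 + 16/7 = 116/7 m
5–11 s: v = 0 at t = 59/7 s; triangle areas 48/7 + 27/7 = 75/7 m
11–12 s: |½(3 + 9)(1)| = 6 m
Total distance = 282/7 m

282/7 m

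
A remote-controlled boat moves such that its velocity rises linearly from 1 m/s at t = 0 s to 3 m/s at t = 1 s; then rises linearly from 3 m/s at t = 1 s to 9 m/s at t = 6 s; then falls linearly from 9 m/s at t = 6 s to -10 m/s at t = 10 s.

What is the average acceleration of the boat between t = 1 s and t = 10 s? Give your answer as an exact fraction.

-13/9 m/s²

Average acceleration = Δv/Δt = (-10 − 3)/(10 − 1) = -13/9 m/s².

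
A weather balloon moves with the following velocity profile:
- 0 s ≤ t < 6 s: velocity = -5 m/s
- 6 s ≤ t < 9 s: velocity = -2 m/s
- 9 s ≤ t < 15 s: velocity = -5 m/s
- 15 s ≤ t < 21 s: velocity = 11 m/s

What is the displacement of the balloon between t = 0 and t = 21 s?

Displacement is the signed area under the v-t curve.
0–6 s: -5 × 6 = -30 m
6–9 s: -2 × 3 = -6 m
9–15 s: -5 × 6 = -30 m
15–21 s: 11 × 6 = 66 m
Net displacement = 0 m

0 m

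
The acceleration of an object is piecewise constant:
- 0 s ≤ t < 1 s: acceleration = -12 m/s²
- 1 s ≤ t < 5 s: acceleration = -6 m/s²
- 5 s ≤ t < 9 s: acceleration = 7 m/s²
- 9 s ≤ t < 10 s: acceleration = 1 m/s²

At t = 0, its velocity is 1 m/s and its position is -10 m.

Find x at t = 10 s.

On each constant-a segment, Δv = aΔt and Δx = v₀Δt + ½aΔt²; chain segment to segment.
0–1 s: v starts 1 m/s; Δx = 1·1 + ½·-12·1² = -5 m; v ends -11 m/s.
1–5 s: v starts -11 m/s; Δx = -11·4 + ½·-6·4² = -92 m; v ends -35 m/s.
5–9 s: v starts -35 m/s; Δx = -35·4 + ½·7·4² = -84 m; v ends -7 m/s.
9–10 s: v starts -7 m/s; Δx = -7·1 + ½·1·1² = -6.5 m; v ends -6 m/s.
x(10) = -10 + Σ Δx = -197.5 m.

-197.5 m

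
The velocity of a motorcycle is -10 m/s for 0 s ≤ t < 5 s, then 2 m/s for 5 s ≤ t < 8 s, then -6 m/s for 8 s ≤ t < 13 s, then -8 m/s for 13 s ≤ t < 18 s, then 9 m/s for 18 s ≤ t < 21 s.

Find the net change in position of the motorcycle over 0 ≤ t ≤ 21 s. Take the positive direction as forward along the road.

Net displacement equals the area under the velocity-time graph (areas below the axis count negative).
0–5 s: -10 × 5 = -50 m
5–8 s: 2 × 3 = 6 m
8–13 s: -6 × 5 = -30 m
13–18 s: -8 × 5 = -40 m
18–21 s: 9 × 3 = 27 m
Net displacement = -87 m

-87 m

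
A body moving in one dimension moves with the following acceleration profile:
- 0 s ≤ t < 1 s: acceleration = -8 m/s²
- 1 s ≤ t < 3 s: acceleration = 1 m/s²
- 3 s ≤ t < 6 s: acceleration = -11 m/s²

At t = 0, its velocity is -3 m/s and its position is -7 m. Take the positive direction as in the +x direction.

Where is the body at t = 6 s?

-110.5 m

On each constant-a segment, Δv = aΔt and Δx = v₀Δt + ½aΔt²; chain segment to segment.
0–1 s: v starts -3 m/s; Δx = -3·1 + ½·-8·1² = -7 m; v ends -11 m/s.
1–3 s: v starts -11 m/s; Δx = -11·2 + ½·1·2² = -20 m; v ends -9 m/s.
3–6 s: v starts -9 m/s; Δx = -9·3 + ½·-11·3² = -76.5 m; v ends -42 m/s.
x(6) = -7 + Σ Δx = -110.5 m.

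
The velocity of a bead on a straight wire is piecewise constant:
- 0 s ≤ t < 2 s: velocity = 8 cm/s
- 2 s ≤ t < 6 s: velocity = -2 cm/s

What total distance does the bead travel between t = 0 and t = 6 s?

24 cm

Distance (not displacement) is the total path length: add the absolute areas under v-t.
0–2 s: |8| × 2 = 16 cm
2–6 s: |-2| × 4 = 8 cm
Total distance = 24 cm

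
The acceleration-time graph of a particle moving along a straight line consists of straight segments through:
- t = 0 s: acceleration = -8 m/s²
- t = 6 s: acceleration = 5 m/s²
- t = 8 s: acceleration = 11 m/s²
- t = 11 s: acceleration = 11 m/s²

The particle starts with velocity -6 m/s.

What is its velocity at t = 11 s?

Δv equals the area under the a-t graph; then v = v₀ + Δv.
0–6 s: ½(-8 + 5)(6) = -9 m/s
6–8 s: ½(5 + 11)(2) = 16 m/s
8–11 s: 11 × 3 = 33 m/s
Δv = 40 m/s, so v(11) = -6 + (40) = 34 m/s.

34 m/s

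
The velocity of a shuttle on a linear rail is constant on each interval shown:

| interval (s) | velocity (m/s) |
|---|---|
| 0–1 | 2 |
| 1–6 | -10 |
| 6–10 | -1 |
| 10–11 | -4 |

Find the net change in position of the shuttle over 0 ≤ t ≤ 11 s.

Displacement is the signed area under the v-t curve.
0–1 s: 2 × 1 = 2 m
1–6 s: -10 × 5 = -50 m
6–10 s: -1 × 4 = -4 m
10–11 s: -4 × 1 = -4 m
Net displacement = -56 m

-56 m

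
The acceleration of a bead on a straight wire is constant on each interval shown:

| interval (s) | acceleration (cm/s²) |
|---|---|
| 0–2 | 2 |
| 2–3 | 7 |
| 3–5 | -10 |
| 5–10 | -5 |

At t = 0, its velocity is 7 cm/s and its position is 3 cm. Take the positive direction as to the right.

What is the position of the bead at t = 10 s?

-21 cm

On each constant-a segment, Δv = aΔt and Δx = v₀Δt + ½aΔt²; chain segment to segment.
0–2 s: v starts 7 cm/s; Δx = 7·2 + ½·2·2² = 18 cm; v ends 11 cm/s.
2–3 s: v starts 11 cm/s; Δx = 11·1 + ½·7·1² = 14.5 cm; v ends 18 cm/s.
3–5 s: v starts 18 cm/s; Δx = 18·2 + ½·-10·2² = 16 cm; v ends -2 cm/s.
5–10 s: v starts -2 cm/s; Δx = -2·5 + ½·-5·5² = -72.5 cm; v ends -27 cm/s.
x(10) = 3 + Σ Δx = -21 cm.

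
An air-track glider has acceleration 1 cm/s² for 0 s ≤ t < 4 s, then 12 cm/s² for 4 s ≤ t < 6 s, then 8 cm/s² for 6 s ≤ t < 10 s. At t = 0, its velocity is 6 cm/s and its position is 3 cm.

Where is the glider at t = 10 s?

On each constant-a segment, Δv = aΔt and Δx = v₀Δt + ½aΔt²; chain segment to segment.
0–4 s: v starts 6 cm/s; Δx = 6·4 + ½·1·4² = 32 cm; v ends 10 cm/s.
4–6 s: v starts 10 cm/s; Δx = 10·2 + ½·12·2² = 44 cm; v ends 34 cm/s.
6–10 s: v starts 34 cm/s; Δx = 34·4 + ½·8·4² = 200 cm; v ends 66 cm/s.
x(10) = 3 + Σ Δx = 279 cm.

279 cm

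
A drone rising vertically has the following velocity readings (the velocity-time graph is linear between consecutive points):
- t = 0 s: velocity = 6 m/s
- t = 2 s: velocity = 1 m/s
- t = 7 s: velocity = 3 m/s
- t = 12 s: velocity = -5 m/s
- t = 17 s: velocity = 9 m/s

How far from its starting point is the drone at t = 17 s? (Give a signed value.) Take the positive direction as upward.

Net displacement equals the area under the velocity-time graph (areas below the axis count negative).
0–2 s: ½(6 + 1)(2) = 7 m
2–7 s: ½(1 + 3)(5) = 10 m
7–12 s: ½(3 + -5)(5) = -5 m
12–17 s: ½(-5 + 9)(5) = 10 m
Net displacement = 22 m

22 m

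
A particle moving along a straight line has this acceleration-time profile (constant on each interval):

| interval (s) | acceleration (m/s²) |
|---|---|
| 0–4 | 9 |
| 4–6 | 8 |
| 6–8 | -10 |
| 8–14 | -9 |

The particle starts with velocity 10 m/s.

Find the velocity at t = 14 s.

Δv equals the area under the a-t graph; then v = v₀ + Δv.
0–4 s: 9 × 4 = 36 m/s
4–6 s: 8 × 2 = 16 m/s
6–8 s: -10 × 2 = -20 m/s
8–14 s: -9 × 6 = -54 m/s
Δv = -22 m/s, so v(14) = 10 + (-22) = -12 m/s.

-12 m/s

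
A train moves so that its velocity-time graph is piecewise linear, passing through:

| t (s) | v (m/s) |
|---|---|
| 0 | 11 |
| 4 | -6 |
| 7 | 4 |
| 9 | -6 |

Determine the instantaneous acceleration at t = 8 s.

-5 m/s²

Acceleration is the slope of the v-t graph on 7–9 s: (-6 − 4)/(9 − 7) = -5 m/s².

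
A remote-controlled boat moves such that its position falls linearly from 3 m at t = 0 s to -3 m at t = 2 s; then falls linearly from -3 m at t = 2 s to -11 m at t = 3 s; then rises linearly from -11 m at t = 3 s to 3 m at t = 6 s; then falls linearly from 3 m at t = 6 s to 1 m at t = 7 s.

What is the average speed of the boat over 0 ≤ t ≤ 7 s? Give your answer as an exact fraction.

Average speed = (total path length)/(elapsed time); on a piecewise-linear x-t graph the path length is Σ|Δx|.
0–2 s: |Δx| = |-3 − 3| = 6 m
2–3 s: |Δx| = |-11 − -3| = 8 m
3–6 s: |Δx| = |3 − -11| = 14 m
6–7 s: |Δx| = |1 − 3| = 2 m
Total path = 30 m; average speed = 30/7 = 30/7 m/s.

30/7 m/s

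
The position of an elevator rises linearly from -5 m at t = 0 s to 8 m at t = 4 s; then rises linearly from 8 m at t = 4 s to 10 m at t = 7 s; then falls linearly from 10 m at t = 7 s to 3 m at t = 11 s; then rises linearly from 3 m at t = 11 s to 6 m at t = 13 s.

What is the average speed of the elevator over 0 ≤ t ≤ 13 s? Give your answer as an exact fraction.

25/13 m/s

Average speed = (total path length)/(elapsed time); on a piecewise-linear x-t graph the path length is Σ|Δx|.
0–4 s: |Δx| = |8 − -5| = 13 m
4–7 s: |Δx| = |10 − 8| = 2 m
7–11 s: |Δx| = |3 − 10| = 7 m
11–13 s: |Δx| = |6 − 3| = 3 m
Total path = 25 m; average speed = 25/13 = 25/13 m/s.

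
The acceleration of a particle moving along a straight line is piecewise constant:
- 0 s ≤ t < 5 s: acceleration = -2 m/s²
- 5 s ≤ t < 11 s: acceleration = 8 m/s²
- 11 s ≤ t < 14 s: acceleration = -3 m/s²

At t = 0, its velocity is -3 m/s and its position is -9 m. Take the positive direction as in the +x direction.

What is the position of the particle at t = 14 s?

108.5 m

On each constant-a segment, Δv = aΔt and Δx = v₀Δt + ½aΔt²; chain segment to segment.
0–5 s: v starts -3 m/s; Δx = -3·5 + ½·-2·5² = -40 m; v ends -13 m/s.
5–11 s: v starts -13 m/s; Δx = -13·6 + ½·8·6² = 66 m; v ends 35 m/s.
11–14 s: v starts 35 m/s; Δx = 35·3 + ½·-3·3² = 91.5 m; v ends 26 m/s.
x(14) = -9 + Σ Δx = 108.5 m.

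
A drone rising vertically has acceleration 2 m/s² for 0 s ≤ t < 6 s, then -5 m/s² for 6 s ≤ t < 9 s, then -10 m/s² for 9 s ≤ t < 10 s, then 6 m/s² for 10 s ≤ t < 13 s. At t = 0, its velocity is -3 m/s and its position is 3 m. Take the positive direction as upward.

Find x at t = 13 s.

-6.5 m

On each constant-a segment, Δv = aΔt and Δx = v₀Δt + ½aΔt²; chain segment to segment.
0–6 s: v starts -3 m/s; Δx = -3·6 + ½·2·6² = 18 m; v ends 9 m/s.
6–9 s: v starts 9 m/s; Δx = 9·3 + ½·-5·3² = 4.5 m; v ends -6 m/s.
9–10 s: v starts -6 m/s; Δx = -6·1 + ½·-10·1² = -11 m; v ends -16 m/s.
10–13 s: v starts -16 m/s; Δx = -16·3 + ½·6·3² = -21 m; v ends 2 m/s.
x(13) = 3 + Σ Δx = -6.5 m.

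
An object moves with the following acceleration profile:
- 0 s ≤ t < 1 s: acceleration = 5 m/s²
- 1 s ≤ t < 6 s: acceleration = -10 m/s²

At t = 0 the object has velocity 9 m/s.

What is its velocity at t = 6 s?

-36 m/s

Δv equals the area under the a-t graph; then v = v₀ + Δv.
0–1 s: 5 × 1 = 5 m/s
1–6 s: -10 × 5 = -50 m/s
Δv = -45 m/s, so v(6) = 9 + (-45) = -36 m/s.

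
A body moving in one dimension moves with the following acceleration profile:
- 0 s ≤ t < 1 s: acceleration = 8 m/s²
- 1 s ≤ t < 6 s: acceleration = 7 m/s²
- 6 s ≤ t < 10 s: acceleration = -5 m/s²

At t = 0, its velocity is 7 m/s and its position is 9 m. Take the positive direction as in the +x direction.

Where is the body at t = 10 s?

342.5 m

On each constant-a segment, Δv = aΔt and Δx = v₀Δt + ½aΔt²; chain segment to segment.
0–1 s: v starts 7 m/s; Δx = 7·1 + ½·8·1² = 11 m; v ends 15 m/s.
1–6 s: v starts 15 m/s; Δx = 15·5 + ½·7·5² = 162.5 m; v ends 50 m/s.
6–10 s: v starts 50 m/s; Δx = 50·4 + ½·-5·4² = 160 m; v ends 30 m/s.
x(10) = 9 + Σ Δx = 342.5 m.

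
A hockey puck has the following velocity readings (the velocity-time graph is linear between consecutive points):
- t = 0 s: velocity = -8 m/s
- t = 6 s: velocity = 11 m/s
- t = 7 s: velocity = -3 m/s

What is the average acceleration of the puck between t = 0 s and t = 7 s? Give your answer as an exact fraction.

Average acceleration = Δv/Δt = (-3 − -8)/(7 − 0) = 5/7 m/s².

5/7 m/s²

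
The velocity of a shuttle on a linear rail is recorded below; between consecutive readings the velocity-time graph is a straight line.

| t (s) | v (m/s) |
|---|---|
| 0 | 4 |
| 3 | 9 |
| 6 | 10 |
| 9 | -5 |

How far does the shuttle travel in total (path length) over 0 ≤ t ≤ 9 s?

Distance (not displacement) is the total path length: add the absolute areas under v-t.
0–3 s: |½(4 + 9)(3)| = 19.5 m
3–6 s: |½(9 + 10)(3)| = 28.5 m
6–9 s: v = 0 at t = 8 s; triangle areas 10 + 2.5 = 12.5 m
Total distance = 60.5 m

60.5 m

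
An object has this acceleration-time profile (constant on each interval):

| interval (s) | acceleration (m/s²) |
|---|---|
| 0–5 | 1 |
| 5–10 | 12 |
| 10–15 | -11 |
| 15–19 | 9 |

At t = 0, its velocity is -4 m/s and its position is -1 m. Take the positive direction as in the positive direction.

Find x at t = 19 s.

On each constant-a segment, Δv = aΔt and Δx = v₀Δt + ½aΔt²; chain segment to segment.
0–5 s: v starts -4 m/s; Δx = -4·5 + ½·1·5² = -7.5 m; v ends 1 m/s.
5–10 s: v starts 1 m/s; Δx = 1·5 + ½·12·5² = 155 m; v ends 61 m/s.
10–15 s: v starts 61 m/s; Δx = 61·5 + ½·-11·5² = 167.5 m; v ends 6 m/s.
15–19 s: v starts 6 m/s; Δx = 6·4 + ½·9·4² = 96 m; v ends 42 m/s.
x(19) = -1 + Σ Δx = 410 m.

410 m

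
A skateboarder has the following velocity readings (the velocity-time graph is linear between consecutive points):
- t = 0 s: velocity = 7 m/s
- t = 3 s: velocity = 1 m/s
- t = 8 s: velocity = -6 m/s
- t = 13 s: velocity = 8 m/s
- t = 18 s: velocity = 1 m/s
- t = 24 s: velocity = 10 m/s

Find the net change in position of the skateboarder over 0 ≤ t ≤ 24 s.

Displacement is the signed area under the v-t curve.
0–3 s: ½(7 + 1)(3) = 12 m
3–8 s: ½(1 + -6)(5) = -12.5 m
8–13 s: ½(-6 + 8)(5) = 5 m
13–18 s: ½(8 + 1)(5) = 22.5 m
18–24 s: ½(1 + 10)(6) = 33 m
Net displacement = 60 m

60 m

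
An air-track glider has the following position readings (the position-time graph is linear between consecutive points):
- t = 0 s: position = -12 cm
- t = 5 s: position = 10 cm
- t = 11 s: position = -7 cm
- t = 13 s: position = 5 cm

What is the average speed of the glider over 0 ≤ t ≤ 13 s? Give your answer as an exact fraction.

Average speed = (total path length)/(elapsed time); on a piecewise-linear x-t graph the path length is Σ|Δx|.
0–5 s: |Δx| = |10 − -12| = 22 cm
5–11 s: |Δx| = |-7 − 10| = 17 cm
11–13 s: |Δx| = |5 − -7| = 12 cm
Total path = 51 cm; average speed = 51/13 = 51/13 cm/s.

51/13 cm/s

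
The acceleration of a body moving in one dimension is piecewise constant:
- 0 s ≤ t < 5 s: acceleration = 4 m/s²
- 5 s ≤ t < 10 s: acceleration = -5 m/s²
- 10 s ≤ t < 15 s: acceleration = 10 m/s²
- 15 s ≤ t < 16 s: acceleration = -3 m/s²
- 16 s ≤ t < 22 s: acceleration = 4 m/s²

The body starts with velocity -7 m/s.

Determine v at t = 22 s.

Δv equals the area under the a-t graph; then v = v₀ + Δv.
0–5 s: 4 × 5 = 20 m/s
5–10 s: -5 × 5 = -25 m/s
10–15 s: 10 × 5 = 50 m/s
15–16 s: -3 × 1 = -3 m/s
16–22 s: 4 × 6 = 24 m/s
Δv = 66 m/s, so v(22) = -7 + (66) = 59 m/s.

59 m/s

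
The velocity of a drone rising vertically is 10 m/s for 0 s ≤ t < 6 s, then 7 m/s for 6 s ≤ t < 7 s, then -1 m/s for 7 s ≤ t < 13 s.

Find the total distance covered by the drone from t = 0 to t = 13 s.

73 m

Total distance travelled is ∫|v| dt — sum the magnitudes of each area piece.
0–6 s: |10| × 6 = 60 m
6–7 s: |7| × 1 = 7 m
7–13 s: |-1| × 6 = 6 m
Total distance = 73 m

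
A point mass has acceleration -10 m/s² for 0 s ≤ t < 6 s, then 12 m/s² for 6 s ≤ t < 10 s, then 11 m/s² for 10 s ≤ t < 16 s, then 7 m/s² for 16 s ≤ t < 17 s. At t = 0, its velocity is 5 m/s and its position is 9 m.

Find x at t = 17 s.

On each constant-a segment, Δv = aΔt and Δx = v₀Δt + ½aΔt²; chain segment to segment.
0–6 s: v starts 5 m/s; Δx = 5·6 + ½·-10·6² = -150 m; v ends -55 m/s.
6–10 s: v starts -55 m/s; Δx = -55·4 + ½·12·4² = -124 m; v ends -7 m/s.
10–16 s: v starts -7 m/s; Δx = -7·6 + ½·11·6² = 156 m; v ends 59 m/s.
16–17 s: v starts 59 m/s; Δx = 59·1 + ½·7·1² = 62.5 m; v ends 66 m/s.
x(17) = 9 + Σ Δx = -46.5 m.

-46.5 m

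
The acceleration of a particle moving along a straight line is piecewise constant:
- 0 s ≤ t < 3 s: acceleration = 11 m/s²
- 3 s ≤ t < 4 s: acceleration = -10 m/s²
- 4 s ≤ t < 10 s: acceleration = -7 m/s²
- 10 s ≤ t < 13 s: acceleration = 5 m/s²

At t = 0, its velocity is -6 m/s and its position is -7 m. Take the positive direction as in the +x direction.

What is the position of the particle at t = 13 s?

On each constant-a segment, Δv = aΔt and Δx = v₀Δt + ½aΔt²; chain segment to segment.
0–3 s: v starts -6 m/s; Δx = -6·3 + ½·11·3² = 31.5 m; v ends 27 m/s.
3–4 s: v starts 27 m/s; Δx = 27·1 + ½·-10·1² = 22 m; v ends 17 m/s.
4–10 s: v starts 17 m/s; Δx = 17·6 + ½·-7·6² = -24 m; v ends -25 m/s.
10–13 s: v starts -25 m/s; Δx = -25·3 + ½·5·3² = -52.5 m; v ends -10 m/s.
x(13) = -7 + Σ Δx = -30 m.

-30 m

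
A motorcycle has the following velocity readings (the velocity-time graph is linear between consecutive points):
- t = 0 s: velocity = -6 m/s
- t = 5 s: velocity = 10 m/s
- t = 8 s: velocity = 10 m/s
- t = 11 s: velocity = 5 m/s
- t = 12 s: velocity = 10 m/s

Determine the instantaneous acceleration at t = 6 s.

0 m/s²

Acceleration is the slope of the v-t graph on 5–8 s: (10 − 10)/(8 − 5) = 0 m/s².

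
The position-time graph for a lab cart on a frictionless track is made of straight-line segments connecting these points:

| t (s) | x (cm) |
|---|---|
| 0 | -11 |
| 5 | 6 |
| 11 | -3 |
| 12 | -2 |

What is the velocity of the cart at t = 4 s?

3.4 cm/s

Velocity is the slope of the x-t graph on 0–5 s: (6 − -11)/(5 − 0) = 3.4 cm/s.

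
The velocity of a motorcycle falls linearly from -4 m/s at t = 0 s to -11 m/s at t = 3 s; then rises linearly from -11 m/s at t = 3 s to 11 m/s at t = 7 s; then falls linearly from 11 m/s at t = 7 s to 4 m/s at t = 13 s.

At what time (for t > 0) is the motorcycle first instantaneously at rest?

t = 5 s

v changes sign on 3–7 s (from -11 to 11); the graph is linear there, so v = 0 at t = 3 + (11)·(7 − 3)/(11 − -11) = 5 s.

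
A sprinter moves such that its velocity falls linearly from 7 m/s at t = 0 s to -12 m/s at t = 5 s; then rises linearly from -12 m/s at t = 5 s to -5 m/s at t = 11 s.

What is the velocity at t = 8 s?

-8.5 m/s

On 5–11 s the graph is linear from -12 to -5 m/s: v(8) = -12 + (-5 − -12)·(8 − 5)/(11 − 5) = -8.5 m/s.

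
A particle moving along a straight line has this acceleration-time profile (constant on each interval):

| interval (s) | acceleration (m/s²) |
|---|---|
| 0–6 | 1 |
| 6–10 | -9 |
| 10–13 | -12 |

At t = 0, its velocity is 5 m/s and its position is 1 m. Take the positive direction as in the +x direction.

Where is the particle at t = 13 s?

On each constant-a segment, Δv = aΔt and Δx = v₀Δt + ½aΔt²; chain segment to segment.
0–6 s: v starts 5 m/s; Δx = 5·6 + ½·1·6² = 48 m; v ends 11 m/s.
6–10 s: v starts 11 m/s; Δx = 11·4 + ½·-9·4² = -28 m; v ends -25 m/s.
10–13 s: v starts -25 m/s; Δx = -25·3 + ½·-12·3² = -129 m; v ends -61 m/s.
x(13) = 1 + Σ Δx = -108 m.

-108 m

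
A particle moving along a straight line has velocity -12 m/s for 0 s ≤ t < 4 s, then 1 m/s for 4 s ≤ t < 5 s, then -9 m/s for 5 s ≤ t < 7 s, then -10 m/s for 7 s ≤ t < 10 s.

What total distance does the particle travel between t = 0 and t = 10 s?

97 m

Total distance travelled is ∫|v| dt — sum the magnitudes of each area piece.
0–4 s: |-12| × 4 = 48 m
4–5 s: |1| × 1 = 1 m
5–7 s: |-9| × 2 = 18 m
7–10 s: |-10| × 3 = 30 m
Total distance = 97 m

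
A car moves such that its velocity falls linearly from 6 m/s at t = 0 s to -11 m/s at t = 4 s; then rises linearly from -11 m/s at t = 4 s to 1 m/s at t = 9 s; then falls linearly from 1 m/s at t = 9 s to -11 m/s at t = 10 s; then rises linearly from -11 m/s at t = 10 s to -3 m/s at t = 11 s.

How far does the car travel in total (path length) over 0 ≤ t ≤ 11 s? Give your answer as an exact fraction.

1903/34 m

Total distance travelled is ∫|v| dt — sum the magnitudes of each area piece.
0–4 s: v = 0 at t = 24/17 s; triangle areas 72/17 + 242/17 = 314/17 m
4–9 s: v = 0 at t = 103/12 s; triangle areas 605/24 + 5/24 = 305/12 m
9–10 s: v = 0 at t = 109/12 s; triangle areas 1/24 + 121/24 = 61/12 m
10–11 s: |½(-11 + -3)(1)| = 7 m
Total distance = 1903/34 m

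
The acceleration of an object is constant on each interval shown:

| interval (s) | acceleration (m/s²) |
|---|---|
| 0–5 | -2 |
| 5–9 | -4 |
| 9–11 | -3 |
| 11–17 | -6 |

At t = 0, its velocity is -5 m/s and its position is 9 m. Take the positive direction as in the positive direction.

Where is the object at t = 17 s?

-531 m

On each constant-a segment, Δv = aΔt and Δx = v₀Δt + ½aΔt²; chain segment to segment.
0–5 s: v starts -5 m/s; Δx = -5·5 + ½·-2·5² = -50 m; v ends -15 m/s.
5–9 s: v starts -15 m/s; Δx = -15·4 + ½·-4·4² = -92 m; v ends -31 m/s.
9–11 s: v starts -31 m/s; Δx = -31·2 + ½·-3·2² = -68 m; v ends -37 m/s.
11–17 s: v starts -37 m/s; Δx = -37·6 + ½·-6·6² = -330 m; v ends -73 m/s.
x(17) = 9 + Σ Δx = -531 m.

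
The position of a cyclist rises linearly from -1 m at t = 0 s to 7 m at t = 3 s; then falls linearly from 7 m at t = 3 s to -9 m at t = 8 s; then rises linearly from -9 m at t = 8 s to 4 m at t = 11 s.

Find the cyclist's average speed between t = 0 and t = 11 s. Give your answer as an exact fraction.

Average speed = (total path length)/(elapsed time); on a piecewise-linear x-t graph the path length is Σ|Δx|.
0–3 s: |Δx| = |7 − -1| = 8 m
3–8 s: |Δx| = |-9 − 7| = 16 m
8–11 s: |Δx| = |4 − -9| = 13 m
Total path = 37 m; average speed = 37/11 = 37/11 m/s.

37/11 m/s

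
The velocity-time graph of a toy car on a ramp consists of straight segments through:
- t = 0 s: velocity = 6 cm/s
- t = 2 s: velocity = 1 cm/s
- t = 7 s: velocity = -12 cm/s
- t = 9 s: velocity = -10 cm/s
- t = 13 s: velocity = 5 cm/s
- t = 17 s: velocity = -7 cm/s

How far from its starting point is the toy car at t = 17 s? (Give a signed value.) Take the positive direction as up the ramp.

-56.5 cm

Net displacement equals the area under the velocity-time graph (areas below the axis count negative).
0–2 s: ½(6 + 1)(2) = 7 cm
2–7 s: ½(1 + -12)(5) = -27.5 cm
7–9 s: ½(-12 + -10)(2) = -22 cm
9–13 s: ½(-10 + 5)(4) = -10 cm
13–17 s: ½(5 + -7)(4) = -4 cm
Net displacement = -56.5 cm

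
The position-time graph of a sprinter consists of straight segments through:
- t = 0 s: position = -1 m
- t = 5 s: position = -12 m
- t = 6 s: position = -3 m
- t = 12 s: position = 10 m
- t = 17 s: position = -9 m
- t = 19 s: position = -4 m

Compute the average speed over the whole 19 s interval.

Average speed = (total path length)/(elapsed time); on a piecewise-linear x-t graph the path length is Σ|Δx|.
0–5 s: |Δx| = |-12 − -1| = 11 m
5–6 s: |Δx| = |-3 − -12| = 9 m
6–12 s: |Δx| = |10 − -3| = 13 m
12–17 s: |Δx| = |-9 − 10| = 19 m
17–19 s: |Δx| = |-4 − -9| = 5 m
Total path = 57 m; average speed = 57/19 = 3 m/s.

3 m/s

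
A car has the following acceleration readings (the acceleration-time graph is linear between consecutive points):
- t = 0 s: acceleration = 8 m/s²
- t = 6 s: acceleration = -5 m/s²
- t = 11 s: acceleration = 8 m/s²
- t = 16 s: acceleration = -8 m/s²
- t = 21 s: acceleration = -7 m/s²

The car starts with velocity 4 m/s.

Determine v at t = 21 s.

Δv equals the area under the a-t graph; then v = v₀ + Δv.
0–6 s: ½(8 + -5)(6) = 9 m/s
6–11 s: ½(-5 + 8)(5) = 7.5 m/s
11–16 s: ½(8 + -8)(5) = 0 m/s
16–21 s: ½(-8 + -7)(5) = -37.5 m/s
Δv = -21 m/s, so v(21) = 4 + (-21) = -17 m/s.

-17 m/s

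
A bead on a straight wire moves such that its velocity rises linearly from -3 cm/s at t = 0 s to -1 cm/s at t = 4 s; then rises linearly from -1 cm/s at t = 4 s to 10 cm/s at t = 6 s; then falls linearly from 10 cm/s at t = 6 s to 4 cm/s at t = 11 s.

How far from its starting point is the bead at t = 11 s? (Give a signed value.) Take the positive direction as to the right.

36 cm

Displacement is the signed area under the v-t curve.
0–4 s: ½(-3 + -1)(4) = -8 cm
4–6 s: ½(-1 + 10)(2) = 9 cm
6–11 s: ½(10 + 4)(5) = 35 cm
Net displacement = 36 cm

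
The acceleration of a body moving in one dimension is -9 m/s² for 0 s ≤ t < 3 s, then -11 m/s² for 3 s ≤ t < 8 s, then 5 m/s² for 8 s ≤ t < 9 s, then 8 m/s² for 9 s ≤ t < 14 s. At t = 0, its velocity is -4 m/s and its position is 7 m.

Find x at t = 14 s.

On each constant-a segment, Δv = aΔt and Δx = v₀Δt + ½aΔt²; chain segment to segment.
0–3 s: v starts -4 m/s; Δx = -4·3 + ½·-9·3² = -52.5 m; v ends -31 m/s.
3–8 s: v starts -31 m/s; Δx = -31·5 + ½·-11·5² = -292.5 m; v ends -86 m/s.
8–9 s: v starts -86 m/s; Δx = -86·1 + ½·5·1² = -83.5 m; v ends -81 m/s.
9–14 s: v starts -81 m/s; Δx = -81·5 + ½·8·5² = -305 m; v ends -41 m/s.
x(14) = 7 + Σ Δx = -726.5 m.

-726.5 m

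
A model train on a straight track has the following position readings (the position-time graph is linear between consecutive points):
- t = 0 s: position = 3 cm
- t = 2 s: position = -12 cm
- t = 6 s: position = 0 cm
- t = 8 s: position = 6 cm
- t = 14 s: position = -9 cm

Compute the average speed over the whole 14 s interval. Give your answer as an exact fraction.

Average speed = (total path length)/(elapsed time); on a piecewise-linear x-t graph the path length is Σ|Δx|.
0–2 s: |Δx| = |-12 − 3| = 15 cm
2–6 s: |Δx| = |0 − -12| = 12 cm
6–8 s: |Δx| = |6 − 0| = 6 cm
8–14 s: |Δx| = |-9 − 6| = 15 cm
Total path = 48 cm; average speed = 48/14 = 24/7 cm/s.

24/7 cm/s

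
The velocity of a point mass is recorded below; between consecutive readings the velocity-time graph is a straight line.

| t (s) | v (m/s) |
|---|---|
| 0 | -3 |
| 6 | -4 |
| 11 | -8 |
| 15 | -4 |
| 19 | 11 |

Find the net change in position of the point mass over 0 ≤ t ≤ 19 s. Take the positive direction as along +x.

-61 m

Displacement is the signed area under the v-t curve.
0–6 s: ½(-3 + -4)(6) = -21 m
6–11 s: ½(-4 + -8)(5) = -30 m
11–15 s: ½(-8 + -4)(4) = -24 m
15–19 s: ½(-4 + 11)(4) = 14 m
Net displacement = -61 m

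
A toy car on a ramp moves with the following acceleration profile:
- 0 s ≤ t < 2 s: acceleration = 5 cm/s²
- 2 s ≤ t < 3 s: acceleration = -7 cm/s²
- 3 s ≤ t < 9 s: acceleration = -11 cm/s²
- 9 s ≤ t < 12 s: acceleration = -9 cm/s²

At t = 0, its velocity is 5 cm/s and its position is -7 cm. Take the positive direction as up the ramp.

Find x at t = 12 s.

On each constant-a segment, Δv = aΔt and Δx = v₀Δt + ½aΔt²; chain segment to segment.
0–2 s: v starts 5 cm/s; Δx = 5·2 + ½·5·2² = 20 cm; v ends 15 cm/s.
2–3 s: v starts 15 cm/s; Δx = 15·1 + ½·-7·1² = 11.5 cm; v ends 8 cm/s.
3–9 s: v starts 8 cm/s; Δx = 8·6 + ½·-11·6² = -150 cm; v ends -58 cm/s.
9–12 s: v starts -58 cm/s; Δx = -58·3 + ½·-9·3² = -214.5 cm; v ends -85 cm/s.
x(12) = -7 + Σ Δx = -340 cm.

-340 cm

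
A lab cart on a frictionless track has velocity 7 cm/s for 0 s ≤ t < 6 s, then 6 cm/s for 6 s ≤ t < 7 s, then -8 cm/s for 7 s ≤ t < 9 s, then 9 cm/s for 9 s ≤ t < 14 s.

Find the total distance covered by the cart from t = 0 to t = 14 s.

109 cm

Total distance travelled is ∫|v| dt — sum the magnitudes of each area piece.
0–6 s: |7| × 6 = 42 cm
6–7 s: |6| × 1 = 6 cm
7–9 s: |-8| × 2 = 16 cm
9–14 s: |9| × 5 = 45 cm
Total distance = 109 cm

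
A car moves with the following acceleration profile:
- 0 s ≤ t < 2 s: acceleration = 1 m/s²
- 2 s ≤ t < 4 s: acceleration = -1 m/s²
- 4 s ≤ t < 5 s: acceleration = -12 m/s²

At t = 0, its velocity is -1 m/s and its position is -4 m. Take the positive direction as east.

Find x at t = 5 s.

-11 m

On each constant-a segment, Δv = aΔt and Δx = v₀Δt + ½aΔt²; chain segment to segment.
0–2 s: v starts -1 m/s; Δx = -1·2 + ½·1·2² = 0 m; v ends 1 m/s.
2–4 s: v starts 1 m/s; Δx = 1·2 + ½·-1·2² = 0 m; v ends -1 m/s.
4–5 s: v starts -1 m/s; Δx = -1·1 + ½·-12·1² = -7 m; v ends -13 m/s.
x(5) = -4 + Σ Δx = -11 m.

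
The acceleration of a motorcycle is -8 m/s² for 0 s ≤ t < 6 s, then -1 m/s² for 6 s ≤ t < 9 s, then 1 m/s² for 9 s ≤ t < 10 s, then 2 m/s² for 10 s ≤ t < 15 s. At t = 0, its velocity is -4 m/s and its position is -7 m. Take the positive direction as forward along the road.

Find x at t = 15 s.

On each constant-a segment, Δv = aΔt and Δx = v₀Δt + ½aΔt²; chain segment to segment.
0–6 s: v starts -4 m/s; Δx = -4·6 + ½·-8·6² = -168 m; v ends -52 m/s.
6–9 s: v starts -52 m/s; Δx = -52·3 + ½·-1·3² = -160.5 m; v ends -55 m/s.
9–10 s: v starts -55 m/s; Δx = -55·1 + ½·1·1² = -54.5 m; v ends -54 m/s.
10–15 s: v starts -54 m/s; Δx = -54·5 + ½·2·5² = -245 m; v ends -44 m/s.
x(15) = -7 + Σ Δx = -635 m.

-635 m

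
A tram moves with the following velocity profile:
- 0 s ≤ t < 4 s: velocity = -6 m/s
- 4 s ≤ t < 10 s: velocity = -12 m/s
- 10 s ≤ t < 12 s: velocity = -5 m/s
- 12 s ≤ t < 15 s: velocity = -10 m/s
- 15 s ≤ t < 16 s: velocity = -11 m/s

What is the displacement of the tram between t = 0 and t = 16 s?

Displacement is the signed area under the v-t curve.
0–4 s: -6 × 4 = -24 m
4–10 s: -12 × 6 = -72 m
10–12 s: -5 × 2 = -10 m
12–15 s: -10 × 3 = -30 m
15–16 s: -11 × 1 = -11 m
Net displacement = -147 m

-147 m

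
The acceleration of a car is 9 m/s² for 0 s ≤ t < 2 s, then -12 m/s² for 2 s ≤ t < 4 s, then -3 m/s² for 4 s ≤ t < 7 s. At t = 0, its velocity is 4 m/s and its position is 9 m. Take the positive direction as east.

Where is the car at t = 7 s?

35.5 m

On each constant-a segment, Δv = aΔt and Δx = v₀Δt + ½aΔt²; chain segment to segment.
0–2 s: v starts 4 m/s; Δx = 4·2 + ½·9·2² = 26 m; v ends 22 m/s.
2–4 s: v starts 22 m/s; Δx = 22·2 + ½·-12·2² = 20 m; v ends -2 m/s.
4–7 s: v starts -2 m/s; Δx = -2·3 + ½·-3·3² = -19.5 m; v ends -11 m/s.
x(7) = 9 + Σ Δx = 35.5 m.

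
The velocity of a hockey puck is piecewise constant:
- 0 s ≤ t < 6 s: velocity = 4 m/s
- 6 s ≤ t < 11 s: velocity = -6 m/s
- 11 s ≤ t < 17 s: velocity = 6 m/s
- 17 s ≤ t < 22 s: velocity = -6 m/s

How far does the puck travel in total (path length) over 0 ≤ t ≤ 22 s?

Distance (not displacement) is the total path length: add the absolute areas under v-t.
0–6 s: |4| × 6 = 24 m
6–11 s: |-6| × 5 = 30 m
11–17 s: |6| × 6 = 36 m
17–22 s: |-6| × 5 = 30 m
Total distance = 120 m

120 m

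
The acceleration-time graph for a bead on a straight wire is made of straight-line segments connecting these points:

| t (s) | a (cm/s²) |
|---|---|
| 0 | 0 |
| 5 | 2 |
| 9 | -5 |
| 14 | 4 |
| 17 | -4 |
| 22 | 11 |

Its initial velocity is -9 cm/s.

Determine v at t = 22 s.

Δv equals the area under the a-t graph; then v = v₀ + Δv.
0–5 s: ½(0 + 2)(5) = 5 cm/s
5–9 s: ½(2 + -5)(4) = -6 cm/s
9–14 s: ½(-5 + 4)(5) = -2.5 cm/s
14–17 s: ½(4 + -4)(3) = 0 cm/s
17–22 s: ½(-4 + 11)(5) = 17.5 cm/s
Δv = 14 cm/s, so v(22) = -9 + (14) = 5 cm/s.

5 cm/s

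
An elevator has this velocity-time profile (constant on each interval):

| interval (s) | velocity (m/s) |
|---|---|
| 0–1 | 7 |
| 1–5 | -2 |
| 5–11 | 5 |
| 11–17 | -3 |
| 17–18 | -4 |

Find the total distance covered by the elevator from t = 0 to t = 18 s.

67 m

Distance (not displacement) is the total path length: add the absolute areas under v-t.
0–1 s: |7| × 1 = 7 m
1–5 s: |-2| × 4 = 8 m
5–11 s: |5| × 6 = 30 m
11–17 s: |-3| × 6 = 18 m
17–18 s: |-4| × 1 = 4 m
Total distance = 67 m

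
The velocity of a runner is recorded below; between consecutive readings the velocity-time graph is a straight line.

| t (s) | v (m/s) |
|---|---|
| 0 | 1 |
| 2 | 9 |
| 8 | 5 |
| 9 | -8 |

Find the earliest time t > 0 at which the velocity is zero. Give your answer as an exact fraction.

v changes sign on 8–9 s (from 5 to -8); the graph is linear there, so v = 0 at t = 8 + (-5)·(9 − 8)/(-8 − 5) = 109/13 s.

t = 109/13 s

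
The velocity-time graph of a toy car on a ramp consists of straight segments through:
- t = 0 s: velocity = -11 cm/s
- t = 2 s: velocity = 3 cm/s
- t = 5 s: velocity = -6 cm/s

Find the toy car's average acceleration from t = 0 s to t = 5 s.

Average acceleration = Δv/Δt = (-6 − -11)/(5 − 0) = 1 cm/s².

1 cm/s²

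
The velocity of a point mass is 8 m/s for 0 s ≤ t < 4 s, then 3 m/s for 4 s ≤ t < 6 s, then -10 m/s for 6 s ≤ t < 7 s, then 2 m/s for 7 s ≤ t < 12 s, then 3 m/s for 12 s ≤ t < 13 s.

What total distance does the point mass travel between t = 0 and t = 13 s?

Distance (not displacement) is the total path length: add the absolute areas under v-t.
0–4 s: |8| × 4 = 32 m
4–6 s: |3| × 2 = 6 m
6–7 s: |-10| × 1 = 10 m
7–12 s: |2| × 5 = 10 m
12–13 s: |3| × 1 = 3 m
Total distance = 61 m

61 m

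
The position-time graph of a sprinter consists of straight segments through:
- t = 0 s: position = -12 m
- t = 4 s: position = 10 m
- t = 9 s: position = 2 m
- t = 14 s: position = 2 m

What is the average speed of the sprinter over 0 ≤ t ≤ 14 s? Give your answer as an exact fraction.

Average speed = (total path length)/(elapsed time); on a piecewise-linear x-t graph the path length is Σ|Δx|.
0–4 s: |Δx| = |10 − -12| = 22 m
4–9 s: |Δx| = |2 − 10| = 8 m
9–14 s: |Δx| = |2 − 2| = 0 m
Total path = 30 m; average speed = 30/14 = 15/7 m/s.

15/7 m/s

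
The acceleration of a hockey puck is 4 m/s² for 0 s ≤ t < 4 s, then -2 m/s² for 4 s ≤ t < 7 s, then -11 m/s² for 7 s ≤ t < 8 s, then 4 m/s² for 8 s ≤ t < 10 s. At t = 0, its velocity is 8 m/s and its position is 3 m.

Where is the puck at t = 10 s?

On each constant-a segment, Δv = aΔt and Δx = v₀Δt + ½aΔt²; chain segment to segment.
0–4 s: v starts 8 m/s; Δx = 8·4 + ½·4·4² = 64 m; v ends 24 m/s.
4–7 s: v starts 24 m/s; Δx = 24·3 + ½·-2·3² = 63 m; v ends 18 m/s.
7–8 s: v starts 18 m/s; Δx = 18·1 + ½·-11·1² = 12.5 m; v ends 7 m/s.
8–10 s: v starts 7 m/s; Δx = 7·2 + ½·4·2² = 22 m; v ends 15 m/s.
x(10) = 3 + Σ Δx = 164.5 m.

164.5 m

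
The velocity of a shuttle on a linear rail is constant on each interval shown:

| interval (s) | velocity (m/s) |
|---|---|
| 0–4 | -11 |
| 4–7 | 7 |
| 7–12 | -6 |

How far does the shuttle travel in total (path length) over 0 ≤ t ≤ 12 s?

Total distance travelled is ∫|v| dt — sum the magnitudes of each area piece.
0–4 s: |-11| × 4 = 44 m
4–7 s: |7| × 3 = 21 m
7–12 s: |-6| × 5 = 30 m
Total distance = 95 m

95 m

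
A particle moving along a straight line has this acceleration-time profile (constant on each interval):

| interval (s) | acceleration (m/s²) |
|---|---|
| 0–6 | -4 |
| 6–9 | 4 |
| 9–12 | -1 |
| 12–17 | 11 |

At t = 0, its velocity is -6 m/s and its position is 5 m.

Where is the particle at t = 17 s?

On each constant-a segment, Δv = aΔt and Δx = v₀Δt + ½aΔt²; chain segment to segment.
0–6 s: v starts -6 m/s; Δx = -6·6 + ½·-4·6² = -108 m; v ends -30 m/s.
6–9 s: v starts -30 m/s; Δx = -30·3 + ½·4·3² = -72 m; v ends -18 m/s.
9–12 s: v starts -18 m/s; Δx = -18·3 + ½·-1·3² = -58.5 m; v ends -21 m/s.
12–17 s: v starts -21 m/s; Δx = -21·5 + ½·11·5² = 32.5 m; v ends 34 m/s.
x(17) = 5 + Σ Δx = -201 m.

-201 m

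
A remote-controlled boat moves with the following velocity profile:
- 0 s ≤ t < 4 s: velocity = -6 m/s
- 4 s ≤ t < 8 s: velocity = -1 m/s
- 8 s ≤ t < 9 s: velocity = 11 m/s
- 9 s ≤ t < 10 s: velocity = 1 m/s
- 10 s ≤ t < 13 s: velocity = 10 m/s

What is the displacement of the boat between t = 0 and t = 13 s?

Displacement is the signed area under the v-t curve.
0–4 s: -6 × 4 = -24 m
4–8 s: -1 × 4 = -4 m
8–9 s: 11 × 1 = 11 m
9–10 s: 1 × 1 = 1 m
10–13 s: 10 × 3 = 30 m
Net displacement = 14 m

14 m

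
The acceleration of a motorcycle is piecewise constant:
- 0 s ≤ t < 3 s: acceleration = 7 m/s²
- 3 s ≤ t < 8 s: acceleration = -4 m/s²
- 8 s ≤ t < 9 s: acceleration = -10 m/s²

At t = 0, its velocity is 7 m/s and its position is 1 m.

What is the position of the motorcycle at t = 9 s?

On each constant-a segment, Δv = aΔt and Δx = v₀Δt + ½aΔt²; chain segment to segment.
0–3 s: v starts 7 m/s; Δx = 7·3 + ½·7·3² = 52.5 m; v ends 28 m/s.
3–8 s: v starts 28 m/s; Δx = 28·5 + ½·-4·5² = 90 m; v ends 8 m/s.
8–9 s: v starts 8 m/s; Δx = 8·1 + ½·-10·1² = 3 m; v ends -2 m/s.
x(9) = 1 + Σ Δx = 146.5 m.

146.5 m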